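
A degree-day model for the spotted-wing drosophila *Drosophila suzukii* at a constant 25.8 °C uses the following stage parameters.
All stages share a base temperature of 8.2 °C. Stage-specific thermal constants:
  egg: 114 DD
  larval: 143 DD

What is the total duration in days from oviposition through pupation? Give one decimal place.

14.6 days

Daily accumulation at 25.8 °C = 25.8 − 8.2 = 17.6 DD/day.
Total K = 114 + 143 = 257 DD.
Total duration = 257 / 17.6 = 14.602 ≈ 14.6 days.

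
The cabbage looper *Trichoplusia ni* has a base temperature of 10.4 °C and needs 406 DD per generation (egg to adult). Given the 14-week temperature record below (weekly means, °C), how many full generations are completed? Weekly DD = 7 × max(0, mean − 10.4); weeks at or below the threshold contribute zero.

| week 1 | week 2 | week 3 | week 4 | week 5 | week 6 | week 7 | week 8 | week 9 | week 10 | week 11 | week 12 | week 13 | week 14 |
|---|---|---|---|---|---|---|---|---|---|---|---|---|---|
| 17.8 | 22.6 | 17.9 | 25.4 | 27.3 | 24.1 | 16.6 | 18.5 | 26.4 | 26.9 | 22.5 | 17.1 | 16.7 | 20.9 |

2 generations

Weekly DD (7 × max(0, T̄ − 10.4)): 51.8, 85.4, 52.5, 105.0, 118.3, 95.9, 43.4, 56.7, 112.0, 115.5, 84.7, 46.9, 44.1, 73.5.
Season total = 1085.7 DD.
Complete generations = ⌊1085.7 / 406⌋ = 2.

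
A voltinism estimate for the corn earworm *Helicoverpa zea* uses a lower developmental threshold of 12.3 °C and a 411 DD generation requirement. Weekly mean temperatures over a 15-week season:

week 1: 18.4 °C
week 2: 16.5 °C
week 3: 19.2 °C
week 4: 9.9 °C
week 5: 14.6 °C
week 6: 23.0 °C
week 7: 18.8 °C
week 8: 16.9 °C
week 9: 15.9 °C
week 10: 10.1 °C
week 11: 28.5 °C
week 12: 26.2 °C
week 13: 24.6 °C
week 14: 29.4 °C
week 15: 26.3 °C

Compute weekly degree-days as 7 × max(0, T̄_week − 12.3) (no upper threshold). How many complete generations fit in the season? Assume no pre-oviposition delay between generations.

Weekly DD (7 × max(0, T̄ − 12.3)): 42.7, 29.4, 48.3, 0.0, 16.1, 74.9, 45.5, 32.2, 25.2, 0.0, 113.4, 97.3, 86.1, 119.7, 98.0.
Season total = 828.8 DD.
Complete generations = ⌊828.8 / 411⌋ = 2.

2 generations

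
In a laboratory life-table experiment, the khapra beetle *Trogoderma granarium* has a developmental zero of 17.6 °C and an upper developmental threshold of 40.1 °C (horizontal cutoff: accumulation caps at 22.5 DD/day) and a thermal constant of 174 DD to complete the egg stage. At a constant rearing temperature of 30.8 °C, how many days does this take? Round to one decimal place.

Daily accumulation = 30.8 − 17.6 = 13.2 DD/day.
Duration = 174 / 13.2 = 13.182 ≈ 13.2 days.

13.2 days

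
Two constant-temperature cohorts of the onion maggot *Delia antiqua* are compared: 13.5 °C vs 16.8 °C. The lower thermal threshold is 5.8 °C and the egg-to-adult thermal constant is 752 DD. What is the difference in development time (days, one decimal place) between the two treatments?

At 13.5 °C: 752 / (13.5 − 5.8) = 752 / 7.7 = 97.662 d.
At 16.8 °C: 752 / (16.8 − 5.8) = 752 / 11.0 = 68.364 d.
Difference = |97.662 − 68.364| = 29.299 ≈ 29.3 days.

29.3 days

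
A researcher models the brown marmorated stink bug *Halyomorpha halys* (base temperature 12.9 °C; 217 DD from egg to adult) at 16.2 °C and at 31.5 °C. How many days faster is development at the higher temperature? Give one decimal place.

54.1 days

At 16.2 °C: 217 / (16.2 − 12.9) = 217 / 3.3 = 65.758 d.
At 31.5 °C: 217 / (31.5 − 12.9) = 217 / 18.6 = 11.667 d.
Difference = |65.758 − 11.667| = 54.091 ≈ 54.1 days.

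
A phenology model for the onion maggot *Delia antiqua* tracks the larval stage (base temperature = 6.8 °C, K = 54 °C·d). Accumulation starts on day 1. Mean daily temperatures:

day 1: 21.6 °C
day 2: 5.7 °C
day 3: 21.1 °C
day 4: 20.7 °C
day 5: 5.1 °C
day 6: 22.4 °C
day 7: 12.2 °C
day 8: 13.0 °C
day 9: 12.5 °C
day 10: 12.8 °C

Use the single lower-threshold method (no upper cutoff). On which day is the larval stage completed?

day 6

Daily DD above 6.8 °C: 14.8, 0.0, 14.3, 13.9, 0.0, 15.6, 5.4, 6.2, 5.7, 6.0.
Cumulative: 14.8, 14.8, 29.1, 43.0, 43.0, 58.6, 64.0, 70.2, 75.9, 81.9.
The total first reaches 54 DD on day 6.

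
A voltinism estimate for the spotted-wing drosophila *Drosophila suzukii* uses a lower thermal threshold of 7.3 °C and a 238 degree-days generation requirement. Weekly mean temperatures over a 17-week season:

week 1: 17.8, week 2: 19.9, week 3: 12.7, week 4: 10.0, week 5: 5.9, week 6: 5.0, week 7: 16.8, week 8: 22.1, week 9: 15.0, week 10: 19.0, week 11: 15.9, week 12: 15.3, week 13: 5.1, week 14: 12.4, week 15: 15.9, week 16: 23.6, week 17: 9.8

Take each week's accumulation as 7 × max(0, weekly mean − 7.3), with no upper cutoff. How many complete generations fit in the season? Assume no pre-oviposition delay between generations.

3 generations

Weekly DD (7 × max(0, T̄ − 7.3)): 73.5, 88.2, 37.8, 18.9, 0.0, 0.0, 66.5, 103.6, 53.9, 81.9, 60.2, 56.0, 0.0, 35.7, 60.2, 114.1, 17.5.
Season total = 868.0 DD.
Complete generations = ⌊868.0 / 238⌋ = 3.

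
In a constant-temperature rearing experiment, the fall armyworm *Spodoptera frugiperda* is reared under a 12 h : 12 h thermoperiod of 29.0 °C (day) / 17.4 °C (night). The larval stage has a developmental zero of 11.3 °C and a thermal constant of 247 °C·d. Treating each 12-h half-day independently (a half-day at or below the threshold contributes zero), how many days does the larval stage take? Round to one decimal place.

Day half: max(0, 29.0 − 11.3) × 0.5 = 17.7 × 0.5 = 8.85 DD.
Night half: max(0, 17.4 − 11.3) × 0.5 = 6.1 × 0.5 = 3.05 DD.
Per 24 h: 11.90 DD/day.
Duration = 247 / 11.90 = 20.756 ≈ 20.8 days.

20.8 days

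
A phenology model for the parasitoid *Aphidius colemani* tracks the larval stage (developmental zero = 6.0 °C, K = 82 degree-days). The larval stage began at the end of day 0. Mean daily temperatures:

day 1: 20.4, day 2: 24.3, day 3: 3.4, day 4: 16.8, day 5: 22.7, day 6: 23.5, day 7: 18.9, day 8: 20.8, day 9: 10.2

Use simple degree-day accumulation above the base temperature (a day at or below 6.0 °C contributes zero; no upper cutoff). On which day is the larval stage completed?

Daily DD above 6.0 °C: 14.4, 18.3, 0.0, 10.8, 16.7, 17.5, 12.9, 14.8, 4.2.
Cumulative: 14.4, 32.7, 32.7, 43.5, 60.2, 77.7, 90.6, 105.4, 109.6.
The total first reaches 82 DD on day 7.

day 7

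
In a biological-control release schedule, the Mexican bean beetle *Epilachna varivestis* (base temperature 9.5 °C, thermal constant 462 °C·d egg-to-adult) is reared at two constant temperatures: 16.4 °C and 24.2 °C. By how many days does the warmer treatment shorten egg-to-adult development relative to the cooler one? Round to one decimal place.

35.5 days

At 16.4 °C: 462 / (16.4 − 9.5) = 462 / 6.9 = 66.957 d.
At 24.2 °C: 462 / (24.2 − 9.5) = 462 / 14.7 = 31.429 d.
Difference = |66.957 − 31.429| = 35.528 ≈ 35.5 days.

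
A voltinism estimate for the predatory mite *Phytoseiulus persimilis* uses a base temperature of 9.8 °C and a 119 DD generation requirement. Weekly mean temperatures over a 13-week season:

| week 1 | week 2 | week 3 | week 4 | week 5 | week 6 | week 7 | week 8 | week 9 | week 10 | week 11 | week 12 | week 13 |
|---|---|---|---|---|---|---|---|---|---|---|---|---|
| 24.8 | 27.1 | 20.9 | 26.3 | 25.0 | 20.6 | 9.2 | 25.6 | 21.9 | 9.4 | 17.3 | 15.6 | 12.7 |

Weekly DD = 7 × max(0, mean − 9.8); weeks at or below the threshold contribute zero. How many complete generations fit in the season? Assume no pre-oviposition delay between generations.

7 generations

Weekly DD (7 × max(0, T̄ − 9.8)): 105.0, 121.1, 77.7, 115.5, 106.4, 75.6, 0.0, 110.6, 84.7, 0.0, 52.5, 40.6, 20.3.
Season total = 910.0 DD.
Complete generations = ⌊910.0 / 119⌋ = 7.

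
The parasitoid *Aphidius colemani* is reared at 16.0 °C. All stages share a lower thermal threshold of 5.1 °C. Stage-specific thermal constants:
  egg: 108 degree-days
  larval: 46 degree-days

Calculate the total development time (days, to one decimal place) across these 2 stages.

Daily accumulation at 16.0 °C = 16.0 − 5.1 = 10.9 DD/day.
Total K = 108 + 46 = 154 DD.
Total duration = 154 / 10.9 = 14.128 ≈ 14.1 days.

14.1 days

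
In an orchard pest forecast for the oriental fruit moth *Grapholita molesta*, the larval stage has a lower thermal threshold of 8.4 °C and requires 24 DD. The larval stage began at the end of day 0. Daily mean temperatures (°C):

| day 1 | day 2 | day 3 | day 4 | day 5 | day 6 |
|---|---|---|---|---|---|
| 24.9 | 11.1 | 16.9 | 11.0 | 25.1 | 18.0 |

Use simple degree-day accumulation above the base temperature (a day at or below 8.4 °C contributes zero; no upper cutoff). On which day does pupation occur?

Daily DD above 8.4 °C: 16.5, 2.7, 8.5, 2.6, 16.7, 9.6.
Cumulative: 16.5, 19.2, 27.7, 30.3, 47.0, 56.6.
The total first reaches 24 DD on day 3.

day 3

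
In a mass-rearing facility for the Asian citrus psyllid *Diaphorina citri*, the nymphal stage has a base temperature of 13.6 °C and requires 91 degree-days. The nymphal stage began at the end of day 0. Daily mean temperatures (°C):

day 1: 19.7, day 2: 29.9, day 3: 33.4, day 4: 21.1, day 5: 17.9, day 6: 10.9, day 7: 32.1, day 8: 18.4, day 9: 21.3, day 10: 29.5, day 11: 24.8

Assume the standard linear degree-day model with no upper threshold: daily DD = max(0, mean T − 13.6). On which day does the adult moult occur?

Daily DD above 13.6 °C: 6.1, 16.3, 19.8, 7.5, 4.3, 0.0, 18.5, 4.8, 7.7, 15.9, 11.2.
Cumulative: 6.1, 22.4, 42.2, 49.7, 54.0, 54.0, 72.5, 77.3, 85.0, 100.9, 112.1.
The total first reaches 91 DD on day 10.

day 10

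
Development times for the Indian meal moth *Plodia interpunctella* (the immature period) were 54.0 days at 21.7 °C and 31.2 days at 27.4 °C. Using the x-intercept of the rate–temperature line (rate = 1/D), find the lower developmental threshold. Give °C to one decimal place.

13.9 °C

Equal thermal constants: D₁(T₁ − T_b) = D₂(T₂ − T_b).
54.0·(21.7 − T_b) = 31.2·(27.4 − T_b)
T_b = (54.0·21.7 − 31.2·27.4) / (54.0 − 31.2) = 316.92 / 22.8 = 13.900 °C ≈ 13.9 °C.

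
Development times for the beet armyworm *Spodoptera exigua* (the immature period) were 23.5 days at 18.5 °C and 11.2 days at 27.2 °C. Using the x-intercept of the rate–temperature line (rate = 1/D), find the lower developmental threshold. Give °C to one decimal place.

10.6 °C

Under the model K = D·(T − T_b), so D₁·(T₁ − T_b) = D₂·(T₂ − T_b).
23.5·(18.5 − T_b) = 11.2·(27.2 − T_b)
T_b = (23.5·18.5 − 11.2·27.2) / (23.5 − 11.2) = 130.11 / 12.3 = 10.578 °C ≈ 10.6 °C.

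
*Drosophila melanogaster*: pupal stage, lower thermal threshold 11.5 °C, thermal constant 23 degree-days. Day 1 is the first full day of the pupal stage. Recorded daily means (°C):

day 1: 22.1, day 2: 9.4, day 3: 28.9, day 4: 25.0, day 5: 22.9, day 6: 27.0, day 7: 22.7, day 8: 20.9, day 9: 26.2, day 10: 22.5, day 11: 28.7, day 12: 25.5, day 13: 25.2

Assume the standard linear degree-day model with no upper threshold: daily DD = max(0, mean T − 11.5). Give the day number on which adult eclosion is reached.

day 3

Daily DD above 11.5 °C: 10.6, 0.0, 17.4, 13.5, 11.4, 15.5, 11.2, 9.4, 14.7, 11.0, 17.2, 14.0, 13.7.
Cumulative: 10.6, 10.6, 28.0, 41.5, 52.9, 68.4, 79.6, 89.0, 103.7, 114.7, 131.9, 145.9, 159.6.
The total first reaches 23 DD on day 3.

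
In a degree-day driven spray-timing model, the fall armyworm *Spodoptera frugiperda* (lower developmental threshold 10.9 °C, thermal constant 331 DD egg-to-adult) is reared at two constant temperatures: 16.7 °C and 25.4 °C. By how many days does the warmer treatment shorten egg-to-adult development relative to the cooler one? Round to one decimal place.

34.2 days

At 16.7 °C: 331 / (16.7 − 10.9) = 331 / 5.8 = 57.069 d.
At 25.4 °C: 331 / (25.4 − 10.9) = 331 / 14.5 = 22.828 d.
Difference = |57.069 − 22.828| = 34.241 ≈ 34.2 days.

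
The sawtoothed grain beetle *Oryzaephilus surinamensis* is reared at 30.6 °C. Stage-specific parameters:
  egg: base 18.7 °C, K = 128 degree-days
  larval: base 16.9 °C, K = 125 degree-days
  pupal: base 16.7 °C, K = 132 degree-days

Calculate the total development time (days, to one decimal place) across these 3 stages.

egg: 128 / (30.6 − 18.7) = 128 / 11.9 = 10.756 d.
larval: 125 / (30.6 − 16.9) = 125 / 13.7 = 9.124 d.
pupal: 132 / (30.6 − 16.7) = 132 / 13.9 = 9.496 d.
Sum = 29.377 ≈ 29.4 days.

29.4 days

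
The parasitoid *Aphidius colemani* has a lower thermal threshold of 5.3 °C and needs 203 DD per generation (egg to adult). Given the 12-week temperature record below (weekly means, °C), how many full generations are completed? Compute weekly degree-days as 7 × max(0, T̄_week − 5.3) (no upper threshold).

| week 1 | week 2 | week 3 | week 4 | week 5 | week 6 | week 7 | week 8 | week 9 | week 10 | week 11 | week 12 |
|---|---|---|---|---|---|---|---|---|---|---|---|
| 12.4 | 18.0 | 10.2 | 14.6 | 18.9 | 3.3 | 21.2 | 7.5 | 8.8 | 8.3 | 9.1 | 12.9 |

Weekly DD (7 × max(0, T̄ − 5.3)): 49.7, 88.9, 34.3, 65.1, 95.2, 0.0, 111.3, 15.4, 24.5, 21.0, 26.6, 53.2.
Season total = 585.2 DD.
Complete generations = ⌊585.2 / 203⌋ = 2.

2 generations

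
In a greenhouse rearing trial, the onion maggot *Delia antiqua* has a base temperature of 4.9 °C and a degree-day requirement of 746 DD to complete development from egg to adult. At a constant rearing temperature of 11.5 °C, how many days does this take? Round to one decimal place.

113.0 days

Daily accumulation = 11.5 − 4.9 = 6.6 DD/day.
Duration = 746 / 6.6 = 113.030 ≈ 113.0 days.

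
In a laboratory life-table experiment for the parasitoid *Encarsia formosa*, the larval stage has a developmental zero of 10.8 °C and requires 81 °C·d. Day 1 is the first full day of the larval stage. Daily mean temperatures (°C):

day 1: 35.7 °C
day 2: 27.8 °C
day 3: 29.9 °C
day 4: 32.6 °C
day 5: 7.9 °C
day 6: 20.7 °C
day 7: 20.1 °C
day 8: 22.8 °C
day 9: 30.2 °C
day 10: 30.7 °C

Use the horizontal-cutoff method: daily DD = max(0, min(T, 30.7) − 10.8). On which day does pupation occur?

Daily DD above 10.8 °C (capped at 19.9): 19.9, 17.0, 19.1, 19.9, 0.0, 9.9, 9.3, 12.0, 19.4, 19.9.
Cumulative: 19.9, 36.9, 56.0, 75.9, 75.9, 85.8, 95.1, 107.1, 126.5, 146.4.
The total first reaches 81 DD on day 6.

day 6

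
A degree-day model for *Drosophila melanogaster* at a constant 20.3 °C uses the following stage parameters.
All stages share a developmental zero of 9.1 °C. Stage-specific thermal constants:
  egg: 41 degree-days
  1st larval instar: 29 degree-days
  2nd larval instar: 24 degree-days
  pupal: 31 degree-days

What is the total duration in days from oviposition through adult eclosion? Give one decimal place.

11.2 days

Daily accumulation at 20.3 °C = 20.3 − 9.1 = 11.2 DD/day.
Total K = 41 + 29 + 24 + 31 = 125 DD.
Total duration = 125 / 11.2 = 11.161 ≈ 11.2 days.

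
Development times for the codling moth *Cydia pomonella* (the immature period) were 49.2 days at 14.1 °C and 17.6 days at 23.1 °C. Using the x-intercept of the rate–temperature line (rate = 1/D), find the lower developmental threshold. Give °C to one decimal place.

Linear rate model ⇒ the product D·(T − T_b) is constant across temperatures.
49.2·(14.1 − T_b) = 17.6·(23.1 − T_b)
T_b = (49.2·14.1 − 17.6·23.1) / (49.2 − 17.6) = 287.16 / 31.6 = 9.087 °C ≈ 9.1 °C.

9.1 °C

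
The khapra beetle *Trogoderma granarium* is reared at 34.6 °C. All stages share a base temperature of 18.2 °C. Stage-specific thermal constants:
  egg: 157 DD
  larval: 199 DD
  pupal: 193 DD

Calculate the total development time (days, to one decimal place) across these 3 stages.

33.5 days

Daily accumulation at 34.6 °C = 34.6 − 18.2 = 16.4 DD/day.
Total K = 157 + 199 + 193 = 549 DD.
Total duration = 549 / 16.4 = 33.476 ≈ 33.5 days.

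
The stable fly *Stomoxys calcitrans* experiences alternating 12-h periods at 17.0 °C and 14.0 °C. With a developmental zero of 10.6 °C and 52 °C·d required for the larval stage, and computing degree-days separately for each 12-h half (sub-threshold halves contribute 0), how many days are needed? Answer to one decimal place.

10.6 days

Day half: max(0, 17.0 − 10.6) × 0.5 = 6.4 × 0.5 = 3.20 DD.
Night half: max(0, 14.0 − 10.6) × 0.5 = 3.4 × 0.5 = 1.70 DD.
Per 24 h: 4.90 DD/day.
Duration = 52 / 4.90 = 10.612 ≈ 10.6 days.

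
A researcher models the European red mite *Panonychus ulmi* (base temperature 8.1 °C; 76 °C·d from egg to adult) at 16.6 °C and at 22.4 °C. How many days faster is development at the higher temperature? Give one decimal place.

At 16.6 °C: 76 / (16.6 − 8.1) = 76 / 8.5 = 8.941 d.
At 22.4 °C: 76 / (22.4 − 8.1) = 76 / 14.3 = 5.315 d.
Difference = |8.941 − 5.315| = 3.626 ≈ 3.6 days.

3.6 days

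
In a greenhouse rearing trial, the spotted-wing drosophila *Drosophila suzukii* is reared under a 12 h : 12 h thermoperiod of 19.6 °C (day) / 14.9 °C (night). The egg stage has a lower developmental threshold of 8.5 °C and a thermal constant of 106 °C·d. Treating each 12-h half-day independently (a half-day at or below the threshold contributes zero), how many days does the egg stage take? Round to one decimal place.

12.1 days

Day half: max(0, 19.6 − 8.5) × 0.5 = 11.1 × 0.5 = 5.55 DD.
Night half: max(0, 14.9 − 8.5) × 0.5 = 6.4 × 0.5 = 3.20 DD.
Per 24 h: 8.75 DD/day.
Duration = 106 / 8.75 = 12.114 ≈ 12.1 days.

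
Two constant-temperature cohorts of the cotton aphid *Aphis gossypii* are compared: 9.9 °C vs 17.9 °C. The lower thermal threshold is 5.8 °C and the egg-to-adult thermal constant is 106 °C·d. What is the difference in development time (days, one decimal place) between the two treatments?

At 9.9 °C: 106 / (9.9 − 5.8) = 106 / 4.1 = 25.854 d.
At 17.9 °C: 106 / (17.9 − 5.8) = 106 / 12.1 = 8.760 d.
Difference = |25.854 − 8.760| = 17.093 ≈ 17.1 days.

17.1 days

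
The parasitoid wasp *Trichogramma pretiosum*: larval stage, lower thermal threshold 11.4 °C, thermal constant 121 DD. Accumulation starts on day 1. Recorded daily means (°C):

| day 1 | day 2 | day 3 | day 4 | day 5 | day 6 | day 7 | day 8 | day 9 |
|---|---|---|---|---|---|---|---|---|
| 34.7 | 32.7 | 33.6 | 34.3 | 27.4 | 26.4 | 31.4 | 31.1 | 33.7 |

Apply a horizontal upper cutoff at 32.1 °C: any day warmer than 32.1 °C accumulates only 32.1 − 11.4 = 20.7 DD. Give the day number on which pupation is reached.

Daily DD above 11.4 °C (capped at 20.7): 20.7, 20.7, 20.7, 20.7, 16.0, 15.0, 20.0, 19.7, 20.7.
Cumulative: 20.7, 41.4, 62.1, 82.8, 98.8, 113.8, 133.8, 153.5, 174.2.
The total first reaches 121 DD on day 7.

day 7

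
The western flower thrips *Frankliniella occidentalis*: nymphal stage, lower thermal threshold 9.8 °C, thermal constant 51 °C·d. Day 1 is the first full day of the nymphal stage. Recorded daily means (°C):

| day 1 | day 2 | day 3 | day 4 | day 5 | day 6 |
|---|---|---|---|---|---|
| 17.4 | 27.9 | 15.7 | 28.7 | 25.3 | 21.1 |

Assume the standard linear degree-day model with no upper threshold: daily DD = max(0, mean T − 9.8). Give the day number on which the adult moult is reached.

day 5

Daily DD above 9.8 °C: 7.6, 18.1, 5.9, 18.9, 15.5, 11.3.
Cumulative: 7.6, 25.7, 31.6, 50.5, 66.0, 77.3.
The total first reaches 51 DD on day 5.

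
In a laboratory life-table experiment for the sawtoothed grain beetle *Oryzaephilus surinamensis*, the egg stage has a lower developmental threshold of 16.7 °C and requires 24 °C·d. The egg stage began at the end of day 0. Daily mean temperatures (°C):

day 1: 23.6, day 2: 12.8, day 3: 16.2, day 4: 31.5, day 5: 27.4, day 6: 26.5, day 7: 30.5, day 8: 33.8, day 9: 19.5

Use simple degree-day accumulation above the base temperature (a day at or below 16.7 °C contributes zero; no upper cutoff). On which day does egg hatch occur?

day 5

Daily DD above 16.7 °C: 6.9, 0.0, 0.0, 14.8, 10.7, 9.8, 13.8, 17.1, 2.8.
Cumulative: 6.9, 6.9, 6.9, 21.7, 32.4, 42.2, 56.0, 73.1, 75.9.
The total first reaches 24 DD on day 5.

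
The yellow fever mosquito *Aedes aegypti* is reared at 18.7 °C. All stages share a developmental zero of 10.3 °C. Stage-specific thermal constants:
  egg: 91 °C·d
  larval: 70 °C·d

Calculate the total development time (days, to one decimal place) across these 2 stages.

Daily accumulation at 18.7 °C = 18.7 − 10.3 = 8.4 DD/day.
Total K = 91 + 70 = 161 DD.
Total duration = 161 / 8.4 = 19.167 ≈ 19.2 days.

19.2 days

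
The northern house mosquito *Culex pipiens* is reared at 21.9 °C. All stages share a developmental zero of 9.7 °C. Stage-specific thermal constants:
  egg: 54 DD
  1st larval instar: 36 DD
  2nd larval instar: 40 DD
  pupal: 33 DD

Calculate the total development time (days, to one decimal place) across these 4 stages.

13.4 days

Daily accumulation at 21.9 °C = 21.9 − 9.7 = 12.2 DD/day.
Total K = 54 + 36 + 40 + 33 = 163 DD.
Total duration = 163 / 12.2 = 13.361 ≈ 13.4 days.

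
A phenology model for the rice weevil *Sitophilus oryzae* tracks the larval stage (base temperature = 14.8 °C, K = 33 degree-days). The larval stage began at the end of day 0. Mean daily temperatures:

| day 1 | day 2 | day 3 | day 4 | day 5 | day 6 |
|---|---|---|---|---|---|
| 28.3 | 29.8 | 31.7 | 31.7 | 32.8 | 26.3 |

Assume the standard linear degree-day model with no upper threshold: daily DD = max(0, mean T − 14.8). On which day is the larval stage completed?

Daily DD above 14.8 °C: 13.5, 15.0, 16.9, 16.9, 18.0, 11.5.
Cumulative: 13.5, 28.5, 45.4, 62.3, 80.3, 91.8.
The total first reaches 33 DD on day 3.

day 3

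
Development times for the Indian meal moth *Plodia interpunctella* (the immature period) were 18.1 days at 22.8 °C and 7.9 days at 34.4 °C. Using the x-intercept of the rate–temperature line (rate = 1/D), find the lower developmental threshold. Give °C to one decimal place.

13.8 °C

Linear rate model ⇒ the product D·(T − T_b) is constant across temperatures.
18.1·(22.8 − T_b) = 7.9·(34.4 − T_b)
T_b = (18.1·22.8 − 7.9·34.4) / (18.1 − 7.9) = 140.92 / 10.2 = 13.816 °C ≈ 13.8 °C.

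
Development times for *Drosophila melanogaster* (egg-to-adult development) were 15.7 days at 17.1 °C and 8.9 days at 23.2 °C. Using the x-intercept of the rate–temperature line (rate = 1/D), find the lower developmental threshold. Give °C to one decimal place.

9.1 °C

Linear rate model ⇒ the product D·(T − T_b) is constant across temperatures.
15.7·(17.1 − T_b) = 8.9·(23.2 − T_b)
T_b = (15.7·17.1 − 8.9·23.2) / (15.7 − 8.9) = 61.99 / 6.8 = 9.116 °C ≈ 9.1 °C.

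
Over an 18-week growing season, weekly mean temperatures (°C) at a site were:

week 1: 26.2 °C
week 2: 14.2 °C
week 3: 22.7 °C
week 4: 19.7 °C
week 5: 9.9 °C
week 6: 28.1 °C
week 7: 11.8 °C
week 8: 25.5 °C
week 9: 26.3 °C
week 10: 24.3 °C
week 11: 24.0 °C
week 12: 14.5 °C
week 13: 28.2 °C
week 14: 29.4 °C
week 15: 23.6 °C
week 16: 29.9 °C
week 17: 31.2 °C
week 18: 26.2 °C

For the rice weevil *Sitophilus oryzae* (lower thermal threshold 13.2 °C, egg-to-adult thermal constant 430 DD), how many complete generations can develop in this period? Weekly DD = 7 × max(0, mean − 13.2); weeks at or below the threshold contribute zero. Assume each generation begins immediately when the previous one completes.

2 generations

Weekly DD (7 × max(0, T̄ − 13.2)): 91.0, 7.0, 66.5, 45.5, 0.0, 104.3, 0.0, 86.1, 91.7, 77.7, 75.6, 9.1, 105.0, 113.4, 72.8, 116.9, 126.0, 91.0.
Season total = 1279.6 DD.
Complete generations = ⌊1279.6 / 430⌋ = 2.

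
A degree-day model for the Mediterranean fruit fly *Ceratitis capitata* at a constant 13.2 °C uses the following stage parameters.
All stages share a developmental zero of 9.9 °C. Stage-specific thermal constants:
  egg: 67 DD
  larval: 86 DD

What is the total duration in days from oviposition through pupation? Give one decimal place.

Daily accumulation at 13.2 °C = 13.2 − 9.9 = 3.3 DD/day.
Total K = 67 + 86 = 153 DD.
Total duration = 153 / 3.3 = 46.364 ≈ 46.4 days.

46.4 days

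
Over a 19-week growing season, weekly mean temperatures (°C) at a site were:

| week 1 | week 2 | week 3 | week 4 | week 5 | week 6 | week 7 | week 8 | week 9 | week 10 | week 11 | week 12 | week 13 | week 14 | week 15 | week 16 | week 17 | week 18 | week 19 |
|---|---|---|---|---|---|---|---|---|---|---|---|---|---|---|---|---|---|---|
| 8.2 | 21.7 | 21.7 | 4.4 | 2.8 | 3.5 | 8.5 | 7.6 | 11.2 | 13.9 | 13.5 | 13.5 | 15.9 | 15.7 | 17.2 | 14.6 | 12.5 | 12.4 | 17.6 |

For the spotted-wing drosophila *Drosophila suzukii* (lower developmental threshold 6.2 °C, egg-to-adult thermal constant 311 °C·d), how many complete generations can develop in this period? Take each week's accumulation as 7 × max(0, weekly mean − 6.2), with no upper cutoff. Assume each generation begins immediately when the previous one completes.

2 generations

Weekly DD (7 × max(0, T̄ − 6.2)): 14.0, 108.5, 108.5, 0.0, 0.0, 0.0, 16.1, 9.8, 35.0, 53.9, 51.1, 51.1, 67.9, 66.5, 77.0, 58.8, 44.1, 43.4, 79.8.
Season total = 885.5 DD.
Complete generations = ⌊885.5 / 311⌋ = 2.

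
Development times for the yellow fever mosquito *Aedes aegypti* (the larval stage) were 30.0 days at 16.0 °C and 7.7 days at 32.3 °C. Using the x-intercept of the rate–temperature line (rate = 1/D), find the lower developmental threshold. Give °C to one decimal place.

Under the model K = D·(T − T_b), so D₁·(T₁ − T_b) = D₂·(T₂ − T_b).
30.0·(16.0 − T_b) = 7.7·(32.3 − T_b)
T_b = (30.0·16.0 − 7.7·32.3) / (30.0 − 7.7) = 231.29 / 22.3 = 10.372 °C ≈ 10.4 °C.

10.4 °C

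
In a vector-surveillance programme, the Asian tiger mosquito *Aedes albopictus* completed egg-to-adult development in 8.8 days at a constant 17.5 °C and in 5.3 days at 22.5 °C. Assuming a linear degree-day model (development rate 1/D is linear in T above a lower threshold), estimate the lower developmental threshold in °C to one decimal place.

Under the model K = D·(T − T_b), so D₁·(T₁ − T_b) = D₂·(T₂ − T_b).
8.8·(17.5 − T_b) = 5.3·(22.5 − T_b)
T_b = (8.8·17.5 − 5.3·22.5) / (8.8 − 5.3) = 34.75 / 3.5 = 9.929 °C ≈ 9.9 °C.

9.9 °C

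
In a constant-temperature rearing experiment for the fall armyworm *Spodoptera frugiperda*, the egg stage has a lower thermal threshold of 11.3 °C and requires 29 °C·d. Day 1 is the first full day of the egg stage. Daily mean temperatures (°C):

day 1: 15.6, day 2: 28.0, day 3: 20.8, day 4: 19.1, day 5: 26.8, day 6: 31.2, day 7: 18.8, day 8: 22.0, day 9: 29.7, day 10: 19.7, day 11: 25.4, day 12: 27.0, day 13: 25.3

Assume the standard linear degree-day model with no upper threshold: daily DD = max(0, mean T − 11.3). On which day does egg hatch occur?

Daily DD above 11.3 °C: 4.3, 16.7, 9.5, 7.8, 15.5, 19.9, 7.5, 10.7, 18.4, 8.4, 14.1, 15.7, 14.0.
Cumulative: 4.3, 21.0, 30.5, 38.3, 53.8, 73.7, 81.2, 91.9, 110.3, 118.7, 132.8, 148.5, 162.5.
The total first reaches 29 DD on day 3.

day 3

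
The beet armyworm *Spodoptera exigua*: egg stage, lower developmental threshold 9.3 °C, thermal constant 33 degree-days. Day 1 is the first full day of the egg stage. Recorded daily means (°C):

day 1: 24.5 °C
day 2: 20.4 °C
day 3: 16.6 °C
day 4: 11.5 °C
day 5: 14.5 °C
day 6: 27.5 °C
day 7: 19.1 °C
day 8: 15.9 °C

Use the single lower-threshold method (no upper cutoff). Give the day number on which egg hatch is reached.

day 3

Daily DD above 9.3 °C: 15.2, 11.1, 7.3, 2.2, 5.2, 18.2, 9.8, 6.6.
Cumulative: 15.2, 26.3, 33.6, 35.8, 41.0, 59.2, 69.0, 75.6.
The total first reaches 33 DD on day 3.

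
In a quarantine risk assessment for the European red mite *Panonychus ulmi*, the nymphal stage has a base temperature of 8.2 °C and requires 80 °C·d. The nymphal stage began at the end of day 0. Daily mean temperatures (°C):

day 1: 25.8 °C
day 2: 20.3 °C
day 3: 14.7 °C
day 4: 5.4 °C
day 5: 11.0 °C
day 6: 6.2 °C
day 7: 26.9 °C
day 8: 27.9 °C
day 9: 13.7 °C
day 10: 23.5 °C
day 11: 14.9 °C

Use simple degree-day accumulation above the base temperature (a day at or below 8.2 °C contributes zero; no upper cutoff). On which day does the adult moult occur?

Daily DD above 8.2 °C: 17.6, 12.1, 6.5, 0.0, 2.8, 0.0, 18.7, 19.7, 5.5, 15.3, 6.7.
Cumulative: 17.6, 29.7, 36.2, 36.2, 39.0, 39.0, 57.7, 77.4, 82.9, 98.2, 104.9.
The total first reaches 80 DD on day 9.

day 9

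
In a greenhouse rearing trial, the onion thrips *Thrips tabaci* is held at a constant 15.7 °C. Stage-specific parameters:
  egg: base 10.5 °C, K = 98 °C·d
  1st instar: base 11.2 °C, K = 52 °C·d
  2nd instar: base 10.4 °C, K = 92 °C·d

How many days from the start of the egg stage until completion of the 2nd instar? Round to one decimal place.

47.8 days

egg: 98 / (15.7 − 10.5) = 98 / 5.2 = 18.846 d.
1st instar: 52 / (15.7 − 11.2) = 52 / 4.5 = 11.556 d.
2nd instar: 92 / (15.7 − 10.4) = 92 / 5.3 = 17.358 d.
Sum = 47.760 ≈ 47.8 days.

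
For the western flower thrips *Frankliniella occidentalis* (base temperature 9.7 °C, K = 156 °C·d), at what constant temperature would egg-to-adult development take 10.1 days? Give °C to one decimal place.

Required daily accumulation = 156 / 10.1 = 15.446 DD/day.
T = T_base + 15.446 = 9.7 + 15.446 = 25.146 ≈ 25.1 °C.

25.1 °C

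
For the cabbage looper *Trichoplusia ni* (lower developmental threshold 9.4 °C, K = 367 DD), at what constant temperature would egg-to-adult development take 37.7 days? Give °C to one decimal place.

19.1 °C

Required daily accumulation = 367 / 37.7 = 9.735 DD/day.
T = T_base + 9.735 = 9.4 + 9.735 = 19.135 ≈ 19.1 °C.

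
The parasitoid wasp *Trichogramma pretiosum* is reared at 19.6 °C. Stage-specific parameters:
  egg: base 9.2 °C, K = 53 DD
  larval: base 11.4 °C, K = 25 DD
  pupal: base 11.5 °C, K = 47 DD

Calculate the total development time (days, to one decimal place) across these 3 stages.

egg: 53 / (19.6 − 9.2) = 53 / 10.4 = 5.096 d.
larval: 25 / (19.6 − 11.4) = 25 / 8.2 = 3.049 d.
pupal: 47 / (19.6 − 11.5) = 47 / 8.1 = 5.802 d.
Sum = 13.947 ≈ 13.9 days.

13.9 days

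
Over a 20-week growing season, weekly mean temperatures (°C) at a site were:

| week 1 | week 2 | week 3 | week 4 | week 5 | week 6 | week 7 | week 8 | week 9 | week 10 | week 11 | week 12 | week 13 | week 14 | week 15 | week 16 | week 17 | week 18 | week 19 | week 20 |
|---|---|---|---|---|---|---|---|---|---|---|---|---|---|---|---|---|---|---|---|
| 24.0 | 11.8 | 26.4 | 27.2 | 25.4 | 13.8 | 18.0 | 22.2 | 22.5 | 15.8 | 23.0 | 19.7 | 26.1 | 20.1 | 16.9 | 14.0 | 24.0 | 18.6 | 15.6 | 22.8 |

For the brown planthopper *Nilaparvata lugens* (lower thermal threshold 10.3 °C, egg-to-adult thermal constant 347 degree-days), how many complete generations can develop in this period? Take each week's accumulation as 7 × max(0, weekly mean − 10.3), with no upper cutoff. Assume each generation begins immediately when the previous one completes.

4 generations

Weekly DD (7 × max(0, T̄ − 10.3)): 95.9, 10.5, 112.7, 118.3, 105.7, 24.5, 53.9, 83.3, 85.4, 38.5, 88.9, 65.8, 110.6, 68.6, 46.2, 25.9, 95.9, 58.1, 37.1, 87.5.
Season total = 1413.3 DD.
Complete generations = ⌊1413.3 / 347⌋ = 4.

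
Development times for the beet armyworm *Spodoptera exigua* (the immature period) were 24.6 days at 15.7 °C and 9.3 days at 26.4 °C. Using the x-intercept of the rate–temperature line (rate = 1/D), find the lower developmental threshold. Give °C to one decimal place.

Under the model K = D·(T − T_b), so D₁·(T₁ − T_b) = D₂·(T₂ − T_b).
24.6·(15.7 − T_b) = 9.3·(26.4 − T_b)
T_b = (24.6·15.7 − 9.3·26.4) / (24.6 − 9.3) = 140.70 / 15.3 = 9.196 °C ≈ 9.2 °C.

9.2 °C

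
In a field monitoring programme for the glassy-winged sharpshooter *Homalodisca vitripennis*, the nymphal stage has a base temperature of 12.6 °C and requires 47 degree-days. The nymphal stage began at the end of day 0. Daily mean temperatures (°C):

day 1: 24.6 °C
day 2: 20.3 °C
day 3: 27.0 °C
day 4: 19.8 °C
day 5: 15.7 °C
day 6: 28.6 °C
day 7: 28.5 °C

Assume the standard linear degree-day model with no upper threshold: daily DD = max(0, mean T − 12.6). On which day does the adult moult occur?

Daily DD above 12.6 °C: 12.0, 7.7, 14.4, 7.2, 3.1, 16.0, 15.9.
Cumulative: 12.0, 19.7, 34.1, 41.3, 44.4, 60.4, 76.3.
The total first reaches 47 DD on day 6.

day 6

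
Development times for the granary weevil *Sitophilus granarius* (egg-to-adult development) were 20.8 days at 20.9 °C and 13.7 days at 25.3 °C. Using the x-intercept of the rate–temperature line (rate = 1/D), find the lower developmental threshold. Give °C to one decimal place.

12.4 °C

Equal thermal constants: D₁(T₁ − T_b) = D₂(T₂ − T_b).
20.8·(20.9 − T_b) = 13.7·(25.3 − T_b)
T_b = (20.8·20.9 − 13.7·25.3) / (20.8 − 13.7) = 88.11 / 7.1 = 12.410 °C ≈ 12.4 °C.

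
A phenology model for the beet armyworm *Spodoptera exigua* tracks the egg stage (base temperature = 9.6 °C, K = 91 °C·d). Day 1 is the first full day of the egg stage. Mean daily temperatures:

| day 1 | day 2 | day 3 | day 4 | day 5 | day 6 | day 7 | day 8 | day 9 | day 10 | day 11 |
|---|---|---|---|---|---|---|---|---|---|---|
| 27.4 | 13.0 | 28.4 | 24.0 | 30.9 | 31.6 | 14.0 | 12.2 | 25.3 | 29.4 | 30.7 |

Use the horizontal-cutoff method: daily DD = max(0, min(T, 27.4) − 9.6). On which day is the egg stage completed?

day 7

Daily DD above 9.6 °C (capped at 17.8): 17.8, 3.4, 17.8, 14.4, 17.8, 17.8, 4.4, 2.6, 15.7, 17.8, 17.8.
Cumulative: 17.8, 21.2, 39.0, 53.4, 71.2, 89.0, 93.4, 96.0, 111.7, 129.5, 147.3.
The total first reaches 91 DD on day 7.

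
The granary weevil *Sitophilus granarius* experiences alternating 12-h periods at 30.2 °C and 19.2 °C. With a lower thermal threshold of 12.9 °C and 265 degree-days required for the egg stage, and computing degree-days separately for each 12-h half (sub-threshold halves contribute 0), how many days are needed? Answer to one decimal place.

22.5 days

Day half: max(0, 30.2 − 12.9) × 0.5 = 17.3 × 0.5 = 8.65 DD.
Night half: max(0, 19.2 − 12.9) × 0.5 = 6.3 × 0.5 = 3.15 DD.
Per 24 h: 11.80 DD/day.
Duration = 265 / 11.80 = 22.458 ≈ 22.5 days.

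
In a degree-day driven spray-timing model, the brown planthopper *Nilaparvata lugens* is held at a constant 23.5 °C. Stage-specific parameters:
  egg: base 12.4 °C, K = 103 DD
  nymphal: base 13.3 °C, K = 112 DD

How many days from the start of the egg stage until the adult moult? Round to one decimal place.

egg: 103 / (23.5 − 12.4) = 103 / 11.1 = 9.279 d.
nymphal: 112 / (23.5 − 13.3) = 112 / 10.2 = 10.980 d.
Sum = 20.260 ≈ 20.3 days.

20.3 days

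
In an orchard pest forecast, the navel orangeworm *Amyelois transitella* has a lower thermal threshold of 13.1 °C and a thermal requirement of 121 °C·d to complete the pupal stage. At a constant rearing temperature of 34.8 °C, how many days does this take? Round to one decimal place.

Daily accumulation = 34.8 − 13.1 = 21.7 DD/day.
Duration = 121 / 21.7 = 5.576 ≈ 5.6 days.

5.6 days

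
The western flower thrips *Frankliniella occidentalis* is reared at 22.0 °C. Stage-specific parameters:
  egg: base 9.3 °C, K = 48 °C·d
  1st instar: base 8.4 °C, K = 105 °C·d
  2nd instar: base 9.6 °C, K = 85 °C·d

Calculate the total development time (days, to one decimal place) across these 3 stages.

18.4 days

egg: 48 / (22.0 − 9.3) = 48 / 12.7 = 3.780 d.
1st instar: 105 / (22.0 − 8.4) = 105 / 13.6 = 7.721 d.
2nd instar: 85 / (22.0 − 9.6) = 85 / 12.4 = 6.855 d.
Sum = 18.355 ≈ 18.4 days.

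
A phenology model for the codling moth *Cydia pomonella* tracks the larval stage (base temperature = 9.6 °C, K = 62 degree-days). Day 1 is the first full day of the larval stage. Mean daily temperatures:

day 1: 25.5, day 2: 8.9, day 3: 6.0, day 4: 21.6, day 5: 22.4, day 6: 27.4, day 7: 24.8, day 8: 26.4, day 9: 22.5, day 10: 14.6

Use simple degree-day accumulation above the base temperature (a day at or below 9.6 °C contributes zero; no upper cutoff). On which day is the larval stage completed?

day 7

Daily DD above 9.6 °C: 15.9, 0.0, 0.0, 12.0, 12.8, 17.8, 15.2, 16.8, 12.9, 5.0.
Cumulative: 15.9, 15.9, 15.9, 27.9, 40.7, 58.5, 73.7, 90.5, 103.4, 108.4.
The total first reaches 62 DD on day 7.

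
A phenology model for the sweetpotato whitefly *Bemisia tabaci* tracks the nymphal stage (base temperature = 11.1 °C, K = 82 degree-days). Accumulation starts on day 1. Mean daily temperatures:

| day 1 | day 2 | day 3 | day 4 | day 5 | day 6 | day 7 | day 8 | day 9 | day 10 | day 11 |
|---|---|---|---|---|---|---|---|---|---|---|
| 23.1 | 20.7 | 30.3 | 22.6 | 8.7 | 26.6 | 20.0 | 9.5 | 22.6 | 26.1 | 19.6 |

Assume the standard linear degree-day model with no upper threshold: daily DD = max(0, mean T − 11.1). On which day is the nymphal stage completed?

day 9

Daily DD above 11.1 °C: 12.0, 9.6, 19.2, 11.5, 0.0, 15.5, 8.9, 0.0, 11.5, 15.0, 8.5.
Cumulative: 12.0, 21.6, 40.8, 52.3, 52.3, 67.8, 76.7, 76.7, 88.2, 103.2, 111.7.
The total first reaches 82 DD on day 9.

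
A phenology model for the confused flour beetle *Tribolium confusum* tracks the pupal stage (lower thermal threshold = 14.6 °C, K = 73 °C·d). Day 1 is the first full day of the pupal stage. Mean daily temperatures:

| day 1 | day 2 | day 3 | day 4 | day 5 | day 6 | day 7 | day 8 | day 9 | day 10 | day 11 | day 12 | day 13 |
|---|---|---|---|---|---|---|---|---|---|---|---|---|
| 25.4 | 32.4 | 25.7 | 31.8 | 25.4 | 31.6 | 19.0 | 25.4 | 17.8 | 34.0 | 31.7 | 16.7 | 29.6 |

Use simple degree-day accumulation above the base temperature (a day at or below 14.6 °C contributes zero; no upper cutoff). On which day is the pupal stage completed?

Daily DD above 14.6 °C: 10.8, 17.8, 11.1, 17.2, 10.8, 17.0, 4.4, 10.8, 3.2, 19.4, 17.1, 2.1, 15.0.
Cumulative: 10.8, 28.6, 39.7, 56.9, 67.7, 84.7, 89.1, 99.9, 103.1, 122.5, 139.6, 141.7, 156.7.
The total first reaches 73 DD on day 6.

day 6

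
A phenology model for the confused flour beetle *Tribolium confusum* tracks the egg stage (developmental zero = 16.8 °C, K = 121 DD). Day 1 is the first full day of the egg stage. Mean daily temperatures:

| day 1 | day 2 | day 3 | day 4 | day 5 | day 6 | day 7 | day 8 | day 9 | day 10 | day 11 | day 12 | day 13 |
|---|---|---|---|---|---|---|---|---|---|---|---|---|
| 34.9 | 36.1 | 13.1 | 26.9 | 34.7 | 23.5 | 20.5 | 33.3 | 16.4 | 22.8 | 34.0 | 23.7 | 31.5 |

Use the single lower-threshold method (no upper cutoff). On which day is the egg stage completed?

Daily DD above 16.8 °C: 18.1, 19.3, 0.0, 10.1, 17.9, 6.7, 3.7, 16.5, 0.0, 6.0, 17.2, 6.9, 14.7.
Cumulative: 18.1, 37.4, 37.4, 47.5, 65.4, 72.1, 75.8, 92.3, 92.3, 98.3, 115.5, 122.4, 137.1.
The total first reaches 121 DD on day 12.

day 12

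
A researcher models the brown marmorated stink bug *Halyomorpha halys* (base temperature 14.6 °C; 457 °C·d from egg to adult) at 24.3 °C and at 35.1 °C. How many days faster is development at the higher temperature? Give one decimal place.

At 24.3 °C: 457 / (24.3 − 14.6) = 457 / 9.7 = 47.113 d.
At 35.1 °C: 457 / (35.1 − 14.6) = 457 / 20.5 = 22.293 d.
Difference = |47.113 − 22.293| = 24.821 ≈ 24.8 days.

24.8 days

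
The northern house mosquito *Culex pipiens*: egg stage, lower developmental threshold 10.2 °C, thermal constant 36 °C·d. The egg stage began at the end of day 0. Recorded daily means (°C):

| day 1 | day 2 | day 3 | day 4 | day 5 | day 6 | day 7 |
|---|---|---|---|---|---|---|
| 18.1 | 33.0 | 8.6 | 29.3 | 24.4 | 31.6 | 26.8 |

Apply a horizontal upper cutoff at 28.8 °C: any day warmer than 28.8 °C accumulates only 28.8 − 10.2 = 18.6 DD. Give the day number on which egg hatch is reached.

Daily DD above 10.2 °C (capped at 18.6): 7.9, 18.6, 0.0, 18.6, 14.2, 18.6, 16.6.
Cumulative: 7.9, 26.5, 26.5, 45.1, 59.3, 77.9, 94.5.
The total first reaches 36 DD on day 4.

day 4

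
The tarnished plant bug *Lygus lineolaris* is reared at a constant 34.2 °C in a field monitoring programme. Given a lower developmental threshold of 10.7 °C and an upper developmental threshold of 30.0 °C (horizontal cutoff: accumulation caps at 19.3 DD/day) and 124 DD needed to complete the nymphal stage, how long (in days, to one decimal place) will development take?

6.4 days

Temperature 34.2 °C exceeds the upper threshold, so daily accumulation caps at 30.0 − 10.7 = 19.3 DD/day.
Duration = 124 / 19.3 = 6.425 ≈ 6.4 days.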